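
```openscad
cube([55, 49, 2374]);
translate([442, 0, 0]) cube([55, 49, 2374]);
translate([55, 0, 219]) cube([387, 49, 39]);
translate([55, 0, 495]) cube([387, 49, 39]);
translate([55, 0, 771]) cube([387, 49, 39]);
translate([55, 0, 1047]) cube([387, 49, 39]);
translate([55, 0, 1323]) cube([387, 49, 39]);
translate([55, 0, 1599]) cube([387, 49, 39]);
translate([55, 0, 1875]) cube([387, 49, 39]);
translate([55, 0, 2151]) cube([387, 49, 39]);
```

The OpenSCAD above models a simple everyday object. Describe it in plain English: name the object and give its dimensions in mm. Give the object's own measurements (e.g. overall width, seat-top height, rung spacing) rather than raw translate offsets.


A straight ladder. Two 55×49 mm vertical rails, 2374 mm tall, stand 497 mm apart (outside-to-outside) with their front faces coplanar on the −y side. 8 rungs, each 49 mm deep and 39 mm tall, span between the inner faces of the rails, front faces flush with the rails. The lowest rung's underside is at z = 219 mm and rungs are spaced 276 mm apart (underside to underside).


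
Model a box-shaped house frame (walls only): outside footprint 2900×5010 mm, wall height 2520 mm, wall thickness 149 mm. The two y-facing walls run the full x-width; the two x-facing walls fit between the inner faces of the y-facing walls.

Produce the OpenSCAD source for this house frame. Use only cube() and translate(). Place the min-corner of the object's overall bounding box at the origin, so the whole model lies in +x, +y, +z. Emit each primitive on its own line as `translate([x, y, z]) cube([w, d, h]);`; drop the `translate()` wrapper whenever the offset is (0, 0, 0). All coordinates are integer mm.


cube([2900, 149, 2520]);
translate([0, 4861, 0]) cube([2900, 149, 2520]);
translate([0, 149, 0]) cube([149, 4712, 2520]);
translate([2751, 149, 0]) cube([149, 4712, 2520]);


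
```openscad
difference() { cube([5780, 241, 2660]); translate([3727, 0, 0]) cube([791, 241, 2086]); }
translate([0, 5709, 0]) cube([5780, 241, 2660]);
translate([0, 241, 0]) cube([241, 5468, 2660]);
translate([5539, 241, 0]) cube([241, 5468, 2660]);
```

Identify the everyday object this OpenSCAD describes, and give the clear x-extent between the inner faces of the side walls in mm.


A single room. The interior width is 5298 mm.

Four walls enclosing a rectangle with a door in the front wall — a room. Outside width 5780 minus two 241 mm walls gives 5298 mm.


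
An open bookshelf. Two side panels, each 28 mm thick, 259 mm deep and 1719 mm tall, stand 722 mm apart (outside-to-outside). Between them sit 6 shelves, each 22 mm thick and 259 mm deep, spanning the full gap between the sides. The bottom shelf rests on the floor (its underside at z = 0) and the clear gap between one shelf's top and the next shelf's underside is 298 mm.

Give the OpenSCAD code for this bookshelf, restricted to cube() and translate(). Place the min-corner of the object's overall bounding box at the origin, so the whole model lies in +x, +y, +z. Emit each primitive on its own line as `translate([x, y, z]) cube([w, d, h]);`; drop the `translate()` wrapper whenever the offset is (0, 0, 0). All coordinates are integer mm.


cube([28, 259, 1719]);
translate([694, 0, 0]) cube([28, 259, 1719]);
translate([28, 0, 0]) cube([666, 259, 22]);
translate([28, 0, 320]) cube([666, 259, 22]);
translate([28, 0, 640]) cube([666, 259, 22]);
translate([28, 0, 960]) cube([666, 259, 22]);
translate([28, 0, 1280]) cube([666, 259, 22]);
translate([28, 0, 1600]) cube([666, 259, 22]);


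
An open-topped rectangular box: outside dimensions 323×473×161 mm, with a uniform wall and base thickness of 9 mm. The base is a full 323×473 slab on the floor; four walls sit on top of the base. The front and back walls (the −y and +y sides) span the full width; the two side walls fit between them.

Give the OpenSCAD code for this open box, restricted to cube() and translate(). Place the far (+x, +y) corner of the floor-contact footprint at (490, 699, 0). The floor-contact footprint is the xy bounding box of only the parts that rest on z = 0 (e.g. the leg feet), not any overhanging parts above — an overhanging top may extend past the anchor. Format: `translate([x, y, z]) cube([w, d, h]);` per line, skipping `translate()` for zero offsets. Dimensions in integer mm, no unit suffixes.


translate([167, 226, 0]) cube([323, 473, 9]);
translate([167, 226, 9]) cube([323, 9, 152]);
translate([167, 690, 9]) cube([323, 9, 152]);
translate([167, 235, 9]) cube([9, 455, 152]);
translate([481, 235, 9]) cube([9, 455, 152]);


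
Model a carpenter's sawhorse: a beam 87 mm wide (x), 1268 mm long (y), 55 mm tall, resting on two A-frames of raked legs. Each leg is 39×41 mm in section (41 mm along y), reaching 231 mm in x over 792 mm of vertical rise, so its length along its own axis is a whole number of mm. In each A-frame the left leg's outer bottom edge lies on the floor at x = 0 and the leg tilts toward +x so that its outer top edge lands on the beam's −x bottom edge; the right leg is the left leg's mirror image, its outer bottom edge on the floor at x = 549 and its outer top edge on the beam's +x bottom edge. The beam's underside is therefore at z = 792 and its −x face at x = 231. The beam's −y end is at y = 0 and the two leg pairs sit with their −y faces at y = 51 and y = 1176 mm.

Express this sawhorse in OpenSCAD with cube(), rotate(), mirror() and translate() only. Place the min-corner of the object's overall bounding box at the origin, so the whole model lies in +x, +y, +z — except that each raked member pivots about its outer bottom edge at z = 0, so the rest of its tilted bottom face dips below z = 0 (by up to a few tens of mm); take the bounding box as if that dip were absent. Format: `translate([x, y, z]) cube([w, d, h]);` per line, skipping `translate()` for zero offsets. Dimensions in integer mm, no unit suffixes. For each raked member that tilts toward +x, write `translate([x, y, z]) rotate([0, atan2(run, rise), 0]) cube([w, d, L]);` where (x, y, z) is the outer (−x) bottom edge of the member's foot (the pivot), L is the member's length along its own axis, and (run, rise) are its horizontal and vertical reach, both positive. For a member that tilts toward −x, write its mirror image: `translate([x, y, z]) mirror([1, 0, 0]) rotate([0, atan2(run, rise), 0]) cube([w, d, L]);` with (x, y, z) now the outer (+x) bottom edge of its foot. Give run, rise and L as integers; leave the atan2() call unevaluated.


// leg length = √(231² + 792²) = 825
// right-leg outer foot x = 2·231 + 87 = 549
// beam min-corner = (231, 0, 792)
translate([231, 0, 792]) cube([87, 1268, 55]);
translate([0, 51, 0]) rotate([0, atan2(231, 792), 0]) cube([39, 41, 825]);
translate([549, 51, 0]) mirror([1, 0, 0]) rotate([0, atan2(231, 792), 0]) cube([39, 41, 825]);
translate([0, 1176, 0]) rotate([0, atan2(231, 792), 0]) cube([39, 41, 825]);
translate([549, 1176, 0]) mirror([1, 0, 0]) rotate([0, atan2(231, 792), 0]) cube([39, 41, 825]);


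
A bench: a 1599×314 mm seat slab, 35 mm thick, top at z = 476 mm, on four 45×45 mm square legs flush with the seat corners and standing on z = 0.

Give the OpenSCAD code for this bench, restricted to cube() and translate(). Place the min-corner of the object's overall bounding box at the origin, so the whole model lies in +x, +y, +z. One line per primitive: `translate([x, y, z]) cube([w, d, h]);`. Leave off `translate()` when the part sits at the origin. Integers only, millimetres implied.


translate([0, 0, 441]) cube([1599, 314, 35]);
cube([45, 45, 441]);
translate([0, 269, 0]) cube([45, 45, 441]);
translate([1554, 0, 0]) cube([45, 45, 441]);
translate([1554, 269, 0]) cube([45, 45, 441]);


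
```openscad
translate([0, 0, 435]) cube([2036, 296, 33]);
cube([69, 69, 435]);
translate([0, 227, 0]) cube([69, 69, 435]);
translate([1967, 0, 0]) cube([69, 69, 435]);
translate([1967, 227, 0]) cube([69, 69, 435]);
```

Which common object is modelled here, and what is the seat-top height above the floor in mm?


A bench. The seat-top height is 468 mm.

A long slab on four corner posts — a bench. The slab sits at z = 435 with thickness 33, so the top is 435 + 33 = 468 mm.


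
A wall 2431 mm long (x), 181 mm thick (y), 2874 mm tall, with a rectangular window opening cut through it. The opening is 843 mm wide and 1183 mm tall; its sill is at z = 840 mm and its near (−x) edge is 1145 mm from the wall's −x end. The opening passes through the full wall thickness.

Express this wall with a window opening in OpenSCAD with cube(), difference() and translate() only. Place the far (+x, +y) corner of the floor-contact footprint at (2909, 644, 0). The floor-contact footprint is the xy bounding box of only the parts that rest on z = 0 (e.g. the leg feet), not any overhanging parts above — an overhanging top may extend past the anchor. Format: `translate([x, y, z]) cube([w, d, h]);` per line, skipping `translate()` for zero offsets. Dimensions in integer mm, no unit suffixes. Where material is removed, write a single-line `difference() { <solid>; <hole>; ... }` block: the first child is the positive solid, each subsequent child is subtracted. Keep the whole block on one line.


difference() { translate([478, 463, 0]) cube([2431, 181, 2874]); translate([1623, 463, 840]) cube([843, 181, 1183]); }


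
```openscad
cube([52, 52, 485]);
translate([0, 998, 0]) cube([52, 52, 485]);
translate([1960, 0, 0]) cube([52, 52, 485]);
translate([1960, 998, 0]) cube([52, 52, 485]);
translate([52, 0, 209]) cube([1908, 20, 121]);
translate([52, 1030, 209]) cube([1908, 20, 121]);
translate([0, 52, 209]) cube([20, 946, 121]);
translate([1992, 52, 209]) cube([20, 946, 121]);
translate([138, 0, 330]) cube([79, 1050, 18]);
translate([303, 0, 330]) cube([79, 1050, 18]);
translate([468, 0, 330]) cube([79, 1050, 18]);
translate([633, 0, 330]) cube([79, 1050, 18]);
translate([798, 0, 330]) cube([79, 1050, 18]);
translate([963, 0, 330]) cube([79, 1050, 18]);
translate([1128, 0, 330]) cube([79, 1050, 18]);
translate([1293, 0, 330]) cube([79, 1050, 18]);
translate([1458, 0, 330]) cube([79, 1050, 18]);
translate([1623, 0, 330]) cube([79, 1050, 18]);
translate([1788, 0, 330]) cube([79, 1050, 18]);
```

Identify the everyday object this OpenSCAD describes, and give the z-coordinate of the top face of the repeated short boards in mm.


A bed frame. The slat-top height is 348 mm.

Four posts, four rails, and a row of slats — a bed frame. Slats sit on the rails at z = 209 + 121 = 330; with slat thickness 18, the top is 348 mm.


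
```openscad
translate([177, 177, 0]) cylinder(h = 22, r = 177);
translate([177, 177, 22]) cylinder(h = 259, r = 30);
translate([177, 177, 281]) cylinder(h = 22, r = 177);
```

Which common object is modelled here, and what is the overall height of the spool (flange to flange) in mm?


A spool. The overall height is 303 mm.

Three coaxial cylinders, large–small–large — a spool. Two 22 mm flanges and a 259 mm core give 22 + 259 + 22 = 303 mm.


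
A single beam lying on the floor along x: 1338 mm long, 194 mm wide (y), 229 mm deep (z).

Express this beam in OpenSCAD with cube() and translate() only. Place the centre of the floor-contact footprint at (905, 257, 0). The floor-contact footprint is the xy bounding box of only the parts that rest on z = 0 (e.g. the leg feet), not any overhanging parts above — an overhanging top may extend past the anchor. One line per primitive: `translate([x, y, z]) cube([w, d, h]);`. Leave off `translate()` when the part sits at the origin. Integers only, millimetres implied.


translate([236, 160, 0]) cube([1338, 194, 229]);


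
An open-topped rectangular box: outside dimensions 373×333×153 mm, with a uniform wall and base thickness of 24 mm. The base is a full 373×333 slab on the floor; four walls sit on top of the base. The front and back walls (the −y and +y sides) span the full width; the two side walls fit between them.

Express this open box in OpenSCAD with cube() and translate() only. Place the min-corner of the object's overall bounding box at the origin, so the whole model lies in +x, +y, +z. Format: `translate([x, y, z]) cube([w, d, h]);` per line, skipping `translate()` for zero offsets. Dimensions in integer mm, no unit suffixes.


cube([373, 333, 24]);
translate([0, 0, 24]) cube([373, 24, 129]);
translate([0, 309, 24]) cube([373, 24, 129]);
translate([0, 24, 24]) cube([24, 285, 129]);
translate([349, 24, 24]) cube([24, 285, 129]);


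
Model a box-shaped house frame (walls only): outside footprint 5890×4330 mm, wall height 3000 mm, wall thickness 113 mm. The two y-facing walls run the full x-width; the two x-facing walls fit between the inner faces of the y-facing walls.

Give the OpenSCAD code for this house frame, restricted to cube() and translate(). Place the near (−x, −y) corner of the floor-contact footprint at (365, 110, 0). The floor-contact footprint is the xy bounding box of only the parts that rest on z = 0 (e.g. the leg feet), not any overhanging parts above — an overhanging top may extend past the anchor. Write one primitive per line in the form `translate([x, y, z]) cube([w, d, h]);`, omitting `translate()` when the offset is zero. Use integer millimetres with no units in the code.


translate([365, 110, 0]) cube([5890, 113, 3000]);
translate([365, 4327, 0]) cube([5890, 113, 3000]);
translate([365, 223, 0]) cube([113, 4104, 3000]);
translate([6142, 223, 0]) cube([113, 4104, 3000]);


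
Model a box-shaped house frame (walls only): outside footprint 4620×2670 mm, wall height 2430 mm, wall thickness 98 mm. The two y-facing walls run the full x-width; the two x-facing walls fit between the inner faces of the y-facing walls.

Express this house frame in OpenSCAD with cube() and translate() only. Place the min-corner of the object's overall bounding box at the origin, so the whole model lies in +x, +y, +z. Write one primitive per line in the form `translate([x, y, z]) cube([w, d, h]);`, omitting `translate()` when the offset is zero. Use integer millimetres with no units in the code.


cube([4620, 98, 2430]);
translate([0, 2572, 0]) cube([4620, 98, 2430]);
translate([0, 98, 0]) cube([98, 2474, 2430]);
translate([4522, 98, 0]) cube([98, 2474, 2430]);


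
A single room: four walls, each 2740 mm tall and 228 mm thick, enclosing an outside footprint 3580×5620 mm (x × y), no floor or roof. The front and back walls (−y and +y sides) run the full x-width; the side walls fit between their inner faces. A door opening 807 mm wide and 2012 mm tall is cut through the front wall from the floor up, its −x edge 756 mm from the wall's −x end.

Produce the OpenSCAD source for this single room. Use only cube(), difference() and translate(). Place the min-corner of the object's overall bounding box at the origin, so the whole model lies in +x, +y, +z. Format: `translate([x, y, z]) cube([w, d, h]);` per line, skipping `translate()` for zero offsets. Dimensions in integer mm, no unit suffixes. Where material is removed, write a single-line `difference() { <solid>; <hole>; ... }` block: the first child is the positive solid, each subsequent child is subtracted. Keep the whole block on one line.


difference() { cube([3580, 228, 2740]); translate([756, 0, 0]) cube([807, 228, 2012]); }
translate([0, 5392, 0]) cube([3580, 228, 2740]);
translate([0, 228, 0]) cube([228, 5164, 2740]);
translate([3352, 228, 0]) cube([228, 5164, 2740]);


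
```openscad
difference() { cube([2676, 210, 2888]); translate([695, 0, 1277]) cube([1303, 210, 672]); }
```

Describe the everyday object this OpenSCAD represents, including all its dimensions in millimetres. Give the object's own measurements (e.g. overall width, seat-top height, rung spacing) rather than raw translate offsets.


A wall 2676 mm long (x), 210 mm thick (y), 2888 mm tall, with a rectangular window opening cut through it. The opening is 1303 mm wide and 672 mm tall; its sill is at z = 1277 mm and its near (−x) edge is 695 mm from the wall's −x end. The opening passes through the full wall thickness.


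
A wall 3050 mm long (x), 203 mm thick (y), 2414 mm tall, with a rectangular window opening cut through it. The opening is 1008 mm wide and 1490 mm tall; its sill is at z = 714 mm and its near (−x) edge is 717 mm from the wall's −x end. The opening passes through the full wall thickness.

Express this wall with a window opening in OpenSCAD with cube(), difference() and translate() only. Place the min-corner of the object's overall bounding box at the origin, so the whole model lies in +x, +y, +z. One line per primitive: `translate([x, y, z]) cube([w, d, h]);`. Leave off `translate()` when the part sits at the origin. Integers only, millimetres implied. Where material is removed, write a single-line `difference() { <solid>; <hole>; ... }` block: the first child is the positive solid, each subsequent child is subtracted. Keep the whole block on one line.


difference() { cube([3050, 203, 2414]); translate([717, 0, 714]) cube([1008, 203, 1490]); }


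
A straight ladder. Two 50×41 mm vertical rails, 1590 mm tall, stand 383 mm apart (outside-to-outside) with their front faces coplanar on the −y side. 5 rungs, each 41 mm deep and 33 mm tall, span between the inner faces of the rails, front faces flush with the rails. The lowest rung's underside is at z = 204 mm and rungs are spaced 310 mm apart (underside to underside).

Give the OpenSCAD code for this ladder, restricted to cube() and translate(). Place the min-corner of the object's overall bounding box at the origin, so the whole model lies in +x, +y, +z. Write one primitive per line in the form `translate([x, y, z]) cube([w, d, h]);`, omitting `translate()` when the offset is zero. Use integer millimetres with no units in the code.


cube([50, 41, 1590]);
translate([333, 0, 0]) cube([50, 41, 1590]);
translate([50, 0, 204]) cube([283, 41, 33]);
translate([50, 0, 514]) cube([283, 41, 33]);
translate([50, 0, 824]) cube([283, 41, 33]);
translate([50, 0, 1134]) cube([283, 41, 33]);
translate([50, 0, 1444]) cube([283, 41, 33]);


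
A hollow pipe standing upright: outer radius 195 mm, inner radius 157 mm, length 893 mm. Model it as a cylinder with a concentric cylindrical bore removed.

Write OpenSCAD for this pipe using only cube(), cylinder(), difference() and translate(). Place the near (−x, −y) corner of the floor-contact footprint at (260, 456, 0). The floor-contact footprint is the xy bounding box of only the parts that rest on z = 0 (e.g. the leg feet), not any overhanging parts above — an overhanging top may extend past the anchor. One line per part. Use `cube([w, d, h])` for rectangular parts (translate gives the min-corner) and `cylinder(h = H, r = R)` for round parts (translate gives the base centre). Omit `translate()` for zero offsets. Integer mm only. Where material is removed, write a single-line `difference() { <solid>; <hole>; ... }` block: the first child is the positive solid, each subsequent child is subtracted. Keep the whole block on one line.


difference() { translate([455, 651, 0]) cylinder(h = 893, r = 195); translate([455, 651, 0]) cylinder(h = 893, r = 157); }


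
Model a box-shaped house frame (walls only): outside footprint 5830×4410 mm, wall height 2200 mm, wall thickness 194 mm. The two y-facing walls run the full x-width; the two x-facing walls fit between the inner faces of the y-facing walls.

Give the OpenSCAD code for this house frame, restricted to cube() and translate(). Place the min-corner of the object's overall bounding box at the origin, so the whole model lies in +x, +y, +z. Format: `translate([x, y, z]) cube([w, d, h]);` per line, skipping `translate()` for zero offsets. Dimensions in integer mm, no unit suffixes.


cube([5830, 194, 2200]);
translate([0, 4216, 0]) cube([5830, 194, 2200]);
translate([0, 194, 0]) cube([194, 4022, 2200]);
translate([5636, 194, 0]) cube([194, 4022, 2200]);


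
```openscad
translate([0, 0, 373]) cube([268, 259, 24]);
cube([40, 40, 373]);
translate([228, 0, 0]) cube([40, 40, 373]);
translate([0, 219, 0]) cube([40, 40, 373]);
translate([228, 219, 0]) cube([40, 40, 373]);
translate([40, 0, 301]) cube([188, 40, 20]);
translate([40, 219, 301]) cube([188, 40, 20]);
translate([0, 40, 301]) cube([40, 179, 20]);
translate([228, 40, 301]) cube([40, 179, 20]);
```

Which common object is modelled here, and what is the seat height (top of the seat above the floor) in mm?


A stool. The seat height is 397 mm.

A 268×259×24 slab at z = 373 on four corner posts — a stool. The seat top is 373 + 24 = 397 mm.


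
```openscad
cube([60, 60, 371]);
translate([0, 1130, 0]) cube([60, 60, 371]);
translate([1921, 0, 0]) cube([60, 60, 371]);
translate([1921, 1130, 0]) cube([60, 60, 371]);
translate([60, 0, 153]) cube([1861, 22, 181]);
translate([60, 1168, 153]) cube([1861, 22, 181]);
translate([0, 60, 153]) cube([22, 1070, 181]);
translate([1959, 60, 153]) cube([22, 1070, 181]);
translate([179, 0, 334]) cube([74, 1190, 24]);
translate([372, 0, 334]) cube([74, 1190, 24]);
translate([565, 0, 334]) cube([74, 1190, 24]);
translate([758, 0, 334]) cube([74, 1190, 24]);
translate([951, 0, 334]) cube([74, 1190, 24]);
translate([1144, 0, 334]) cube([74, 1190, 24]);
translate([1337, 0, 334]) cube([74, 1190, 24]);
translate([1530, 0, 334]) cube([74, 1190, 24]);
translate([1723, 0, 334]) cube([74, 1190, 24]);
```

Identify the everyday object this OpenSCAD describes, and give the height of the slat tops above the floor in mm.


A bed frame. The slat-top height is 358 mm.

Four posts, four rails, and a row of slats — a bed frame. Slats sit on the rails at z = 153 + 181 = 334; with slat thickness 24, the top is 358 mm.


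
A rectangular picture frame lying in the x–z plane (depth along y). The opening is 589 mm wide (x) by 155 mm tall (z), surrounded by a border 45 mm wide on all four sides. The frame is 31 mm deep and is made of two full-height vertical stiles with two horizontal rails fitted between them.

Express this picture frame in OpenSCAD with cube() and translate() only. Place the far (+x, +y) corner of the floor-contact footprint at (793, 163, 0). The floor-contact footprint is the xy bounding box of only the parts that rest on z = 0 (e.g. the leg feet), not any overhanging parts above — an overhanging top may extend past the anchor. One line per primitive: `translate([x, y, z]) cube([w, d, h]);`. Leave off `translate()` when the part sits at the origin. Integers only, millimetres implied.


translate([114, 132, 0]) cube([45, 31, 245]);
translate([748, 132, 0]) cube([45, 31, 245]);
translate([159, 132, 0]) cube([589, 31, 45]);
translate([159, 132, 200]) cube([589, 31, 45]);


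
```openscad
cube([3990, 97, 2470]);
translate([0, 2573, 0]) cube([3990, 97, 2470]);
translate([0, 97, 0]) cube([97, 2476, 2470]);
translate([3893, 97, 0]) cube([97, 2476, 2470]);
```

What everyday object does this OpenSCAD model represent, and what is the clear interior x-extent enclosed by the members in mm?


A house (or room) frame. The interior width is 3796 mm.

Four 2470 mm walls enclosing a rectangle with no floor or roof — a room or house frame. Outside width is 3990 mm and wall thickness is 97 mm, so the interior width is 3990 − 2 × 97 = 3796 mm.


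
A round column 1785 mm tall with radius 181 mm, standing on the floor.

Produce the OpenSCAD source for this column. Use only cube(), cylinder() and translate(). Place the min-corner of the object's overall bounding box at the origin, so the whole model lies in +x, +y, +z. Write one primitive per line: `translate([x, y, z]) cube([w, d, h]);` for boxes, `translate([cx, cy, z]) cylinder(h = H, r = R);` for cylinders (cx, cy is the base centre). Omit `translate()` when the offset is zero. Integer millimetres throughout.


translate([181, 181, 0]) cylinder(h = 1785, r = 181);


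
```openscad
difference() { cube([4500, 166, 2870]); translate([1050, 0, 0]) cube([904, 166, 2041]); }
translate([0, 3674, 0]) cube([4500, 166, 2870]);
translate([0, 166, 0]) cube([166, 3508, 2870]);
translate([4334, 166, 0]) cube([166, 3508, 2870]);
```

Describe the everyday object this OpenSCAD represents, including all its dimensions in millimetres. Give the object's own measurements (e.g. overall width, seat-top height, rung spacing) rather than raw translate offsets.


A single room: four walls, each 2870 mm tall and 166 mm thick, enclosing an outside footprint 4500×3840 mm (x × y), no floor or roof. The front and back walls (−y and +y sides) run the full x-width; the side walls fit between their inner faces. A door opening 904 mm wide and 2041 mm tall is cut through the front wall from the floor up, its −x edge 1050 mm from the wall's −x end.


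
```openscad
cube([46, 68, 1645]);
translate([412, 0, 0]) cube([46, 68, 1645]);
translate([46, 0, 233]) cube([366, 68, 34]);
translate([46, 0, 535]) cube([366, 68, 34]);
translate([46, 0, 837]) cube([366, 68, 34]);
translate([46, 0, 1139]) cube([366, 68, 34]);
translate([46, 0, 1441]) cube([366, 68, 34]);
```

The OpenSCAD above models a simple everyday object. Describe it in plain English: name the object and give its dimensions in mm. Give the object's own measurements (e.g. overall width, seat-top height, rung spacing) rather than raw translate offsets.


A straight ladder. Two 46×68 mm vertical rails, 1645 mm tall, stand 458 mm apart (outside-to-outside) with their front faces coplanar on the −y side. 5 rungs, each 68 mm deep and 34 mm tall, span between the inner faces of the rails, front faces flush with the rails. The lowest rung's underside is at z = 233 mm and rungs are spaced 302 mm apart (underside to underside).


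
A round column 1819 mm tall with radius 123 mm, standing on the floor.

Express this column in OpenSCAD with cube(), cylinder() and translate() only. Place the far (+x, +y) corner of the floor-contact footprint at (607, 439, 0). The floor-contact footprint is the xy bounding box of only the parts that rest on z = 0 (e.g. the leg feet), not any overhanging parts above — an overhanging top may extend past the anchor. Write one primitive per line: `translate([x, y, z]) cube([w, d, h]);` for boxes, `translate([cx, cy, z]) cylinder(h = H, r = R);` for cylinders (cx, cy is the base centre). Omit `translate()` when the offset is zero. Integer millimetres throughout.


translate([484, 316, 0]) cylinder(h = 1819, r = 123);


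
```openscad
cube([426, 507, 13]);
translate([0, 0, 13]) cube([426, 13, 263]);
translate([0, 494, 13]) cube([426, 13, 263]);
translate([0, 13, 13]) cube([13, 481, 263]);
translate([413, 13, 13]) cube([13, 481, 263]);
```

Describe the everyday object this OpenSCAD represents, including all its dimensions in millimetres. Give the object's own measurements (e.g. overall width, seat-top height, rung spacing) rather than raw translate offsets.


An open-topped rectangular box: outside dimensions 426×507×276 mm, with a uniform wall and base thickness of 13 mm. The base is a full 426×507 slab on the floor; four walls sit on top of the base. The front and back walls (the −y and +y sides) span the full width; the two side walls fit between them.


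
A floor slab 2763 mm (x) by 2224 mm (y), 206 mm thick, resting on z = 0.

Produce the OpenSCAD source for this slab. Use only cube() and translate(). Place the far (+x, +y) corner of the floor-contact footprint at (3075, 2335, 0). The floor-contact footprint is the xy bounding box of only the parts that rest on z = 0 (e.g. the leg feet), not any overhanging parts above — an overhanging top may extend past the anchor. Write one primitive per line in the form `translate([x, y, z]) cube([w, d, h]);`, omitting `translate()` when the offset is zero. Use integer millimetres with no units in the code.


translate([312, 111, 0]) cube([2763, 2224, 206]);


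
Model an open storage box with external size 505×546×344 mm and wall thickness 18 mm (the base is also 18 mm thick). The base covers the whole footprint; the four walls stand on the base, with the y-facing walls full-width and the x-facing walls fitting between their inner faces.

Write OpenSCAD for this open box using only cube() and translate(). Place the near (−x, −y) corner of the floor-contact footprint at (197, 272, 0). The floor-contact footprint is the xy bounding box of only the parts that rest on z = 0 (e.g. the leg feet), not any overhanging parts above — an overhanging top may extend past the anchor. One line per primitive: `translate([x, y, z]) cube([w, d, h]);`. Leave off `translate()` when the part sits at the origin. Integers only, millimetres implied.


translate([197, 272, 0]) cube([505, 546, 18]);
translate([197, 272, 18]) cube([505, 18, 326]);
translate([197, 800, 18]) cube([505, 18, 326]);
translate([197, 290, 18]) cube([18, 510, 326]);
translate([684, 290, 18]) cube([18, 510, 326]);


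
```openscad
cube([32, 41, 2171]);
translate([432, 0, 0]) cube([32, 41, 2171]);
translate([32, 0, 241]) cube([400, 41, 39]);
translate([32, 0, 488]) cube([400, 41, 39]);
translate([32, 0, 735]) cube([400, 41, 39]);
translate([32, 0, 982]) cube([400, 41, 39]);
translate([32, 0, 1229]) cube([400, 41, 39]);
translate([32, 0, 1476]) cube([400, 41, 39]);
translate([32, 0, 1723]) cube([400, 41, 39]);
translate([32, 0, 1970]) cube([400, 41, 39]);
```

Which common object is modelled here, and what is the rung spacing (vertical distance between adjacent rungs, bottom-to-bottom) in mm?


A ladder. The rung spacing is 247 mm.

Two tall 32×41 posts with 8 short bars between them — a ladder. Adjacent rungs sit at z = 241 and z = 488, so the spacing is 488 − 241 = 247 mm.


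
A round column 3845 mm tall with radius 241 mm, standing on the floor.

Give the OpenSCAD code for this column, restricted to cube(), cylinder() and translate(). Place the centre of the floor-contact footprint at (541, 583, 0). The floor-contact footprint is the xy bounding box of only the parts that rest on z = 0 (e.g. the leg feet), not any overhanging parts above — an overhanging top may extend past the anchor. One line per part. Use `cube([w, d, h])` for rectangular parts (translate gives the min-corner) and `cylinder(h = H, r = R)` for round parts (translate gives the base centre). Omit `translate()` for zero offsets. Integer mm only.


translate([541, 583, 0]) cylinder(h = 3845, r = 241);


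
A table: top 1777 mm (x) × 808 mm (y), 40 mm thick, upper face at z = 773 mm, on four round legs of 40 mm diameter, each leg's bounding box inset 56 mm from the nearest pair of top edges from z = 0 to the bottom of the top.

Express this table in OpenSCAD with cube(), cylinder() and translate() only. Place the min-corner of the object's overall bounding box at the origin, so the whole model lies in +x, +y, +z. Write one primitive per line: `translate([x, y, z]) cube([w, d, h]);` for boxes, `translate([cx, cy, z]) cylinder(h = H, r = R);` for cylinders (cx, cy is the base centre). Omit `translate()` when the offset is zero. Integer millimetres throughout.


translate([0, 0, 733]) cube([1777, 808, 40]);
translate([76, 76, 0]) cylinder(h = 733, r = 20);
translate([1701, 76, 0]) cylinder(h = 733, r = 20);
translate([76, 732, 0]) cylinder(h = 733, r = 20);
translate([1701, 732, 0]) cylinder(h = 733, r = 20);


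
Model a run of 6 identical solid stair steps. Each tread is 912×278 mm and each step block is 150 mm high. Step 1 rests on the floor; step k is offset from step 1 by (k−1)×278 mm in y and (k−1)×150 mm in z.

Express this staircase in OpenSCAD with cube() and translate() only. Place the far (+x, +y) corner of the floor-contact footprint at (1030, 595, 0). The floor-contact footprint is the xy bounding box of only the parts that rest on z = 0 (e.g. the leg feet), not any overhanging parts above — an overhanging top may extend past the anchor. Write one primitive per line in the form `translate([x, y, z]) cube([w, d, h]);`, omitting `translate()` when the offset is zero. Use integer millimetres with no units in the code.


translate([118, 317, 0]) cube([912, 278, 150]);
translate([118, 595, 150]) cube([912, 278, 150]);
translate([118, 873, 300]) cube([912, 278, 150]);
translate([118, 1151, 450]) cube([912, 278, 150]);
translate([118, 1429, 600]) cube([912, 278, 150]);
translate([118, 1707, 750]) cube([912, 278, 150]);


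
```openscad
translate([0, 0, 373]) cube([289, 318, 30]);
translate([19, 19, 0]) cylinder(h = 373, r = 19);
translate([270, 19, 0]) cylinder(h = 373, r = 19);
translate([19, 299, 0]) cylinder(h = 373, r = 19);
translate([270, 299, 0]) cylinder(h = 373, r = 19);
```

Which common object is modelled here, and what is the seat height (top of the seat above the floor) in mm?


A stool. The seat height is 403 mm.

A 289×318×30 slab at z = 373 on four corner cylinders — a stool. The seat top is 373 + 30 = 403 mm.


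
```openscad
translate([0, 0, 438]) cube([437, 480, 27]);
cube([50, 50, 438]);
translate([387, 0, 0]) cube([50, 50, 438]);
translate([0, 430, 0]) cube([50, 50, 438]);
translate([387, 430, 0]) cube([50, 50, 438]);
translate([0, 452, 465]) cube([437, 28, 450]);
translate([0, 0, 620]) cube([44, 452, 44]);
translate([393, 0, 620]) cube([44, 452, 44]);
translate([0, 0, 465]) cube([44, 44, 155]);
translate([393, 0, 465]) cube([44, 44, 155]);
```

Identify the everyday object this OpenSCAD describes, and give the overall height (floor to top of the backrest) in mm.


A chair. The overall height is 915 mm.

A slab on four corner posts with a tall panel at the back — a chair. The seat slab sits at z = 438 with thickness 27, and the 450 mm backrest starts at the seat top, so the overall height is 438 + 27 + 450 = 915 mm.


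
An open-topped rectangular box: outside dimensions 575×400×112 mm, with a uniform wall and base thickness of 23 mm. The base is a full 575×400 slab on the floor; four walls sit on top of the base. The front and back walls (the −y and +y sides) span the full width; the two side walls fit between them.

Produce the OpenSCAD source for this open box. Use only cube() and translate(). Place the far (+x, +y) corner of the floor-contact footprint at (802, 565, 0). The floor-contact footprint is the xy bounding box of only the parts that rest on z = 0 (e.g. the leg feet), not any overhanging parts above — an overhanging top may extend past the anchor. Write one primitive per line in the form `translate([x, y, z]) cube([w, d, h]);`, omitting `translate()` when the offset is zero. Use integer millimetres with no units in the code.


translate([227, 165, 0]) cube([575, 400, 23]);
translate([227, 165, 23]) cube([575, 23, 89]);
translate([227, 542, 23]) cube([575, 23, 89]);
translate([227, 188, 23]) cube([23, 354, 89]);
translate([779, 188, 23]) cube([23, 354, 89]);


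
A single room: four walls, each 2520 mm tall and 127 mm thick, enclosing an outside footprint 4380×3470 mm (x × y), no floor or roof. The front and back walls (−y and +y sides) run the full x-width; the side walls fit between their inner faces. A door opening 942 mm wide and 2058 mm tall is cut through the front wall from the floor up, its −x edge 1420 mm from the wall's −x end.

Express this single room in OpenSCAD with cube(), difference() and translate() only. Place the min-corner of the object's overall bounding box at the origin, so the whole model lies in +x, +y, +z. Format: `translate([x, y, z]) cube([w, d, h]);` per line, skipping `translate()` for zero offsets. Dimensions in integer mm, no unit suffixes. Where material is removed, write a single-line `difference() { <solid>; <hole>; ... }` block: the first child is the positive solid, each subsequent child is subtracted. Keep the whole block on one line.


difference() { cube([4380, 127, 2520]); translate([1420, 0, 0]) cube([942, 127, 2058]); }
translate([0, 3343, 0]) cube([4380, 127, 2520]);
translate([0, 127, 0]) cube([127, 3216, 2520]);
translate([4253, 127, 0]) cube([127, 3216, 2520]);


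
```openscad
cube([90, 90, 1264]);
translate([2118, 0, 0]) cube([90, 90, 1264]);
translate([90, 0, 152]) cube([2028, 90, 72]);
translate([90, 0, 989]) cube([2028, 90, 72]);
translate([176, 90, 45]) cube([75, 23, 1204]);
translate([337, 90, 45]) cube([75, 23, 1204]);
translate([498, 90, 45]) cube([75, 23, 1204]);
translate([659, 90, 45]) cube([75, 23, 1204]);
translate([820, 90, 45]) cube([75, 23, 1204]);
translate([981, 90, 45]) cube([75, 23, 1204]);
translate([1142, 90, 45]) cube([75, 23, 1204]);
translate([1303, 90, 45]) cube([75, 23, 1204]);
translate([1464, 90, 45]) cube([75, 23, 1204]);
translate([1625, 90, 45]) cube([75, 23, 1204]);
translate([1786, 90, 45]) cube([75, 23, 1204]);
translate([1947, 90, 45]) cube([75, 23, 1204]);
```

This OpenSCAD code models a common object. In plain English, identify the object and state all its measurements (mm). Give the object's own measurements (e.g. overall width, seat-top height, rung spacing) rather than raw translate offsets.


A fence section. Two 90×90 mm posts, 1264 mm tall, stand on the floor with a clear span of 2028 mm between their inner faces. Two horizontal rails of 90×72 mm section span the gap between the posts with their undersides at z = 152 mm and z = 989 mm, flush with the posts' −y face. 12 pickets, each 75 mm wide, 23 mm thick and 1204 mm tall, are fixed to the +y face of the rails with their bottoms at z = 45 mm, spaced across the span with a 86 mm gap after the −x post and between neighbouring pickets, with 96 mm left before the +x post.


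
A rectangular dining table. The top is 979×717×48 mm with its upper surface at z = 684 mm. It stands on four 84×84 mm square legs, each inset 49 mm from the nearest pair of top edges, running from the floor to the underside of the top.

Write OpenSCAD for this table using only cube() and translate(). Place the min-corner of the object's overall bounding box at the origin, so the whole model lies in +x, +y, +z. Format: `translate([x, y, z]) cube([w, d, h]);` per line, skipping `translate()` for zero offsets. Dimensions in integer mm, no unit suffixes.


// leg_h = 684 - 48 = 636
translate([0, 0, 636]) cube([979, 717, 48]);
translate([49, 49, 0]) cube([84, 84, 636]);
translate([846, 49, 0]) cube([84, 84, 636]);
translate([49, 584, 0]) cube([84, 84, 636]);
translate([846, 584, 0]) cube([84, 84, 636]);


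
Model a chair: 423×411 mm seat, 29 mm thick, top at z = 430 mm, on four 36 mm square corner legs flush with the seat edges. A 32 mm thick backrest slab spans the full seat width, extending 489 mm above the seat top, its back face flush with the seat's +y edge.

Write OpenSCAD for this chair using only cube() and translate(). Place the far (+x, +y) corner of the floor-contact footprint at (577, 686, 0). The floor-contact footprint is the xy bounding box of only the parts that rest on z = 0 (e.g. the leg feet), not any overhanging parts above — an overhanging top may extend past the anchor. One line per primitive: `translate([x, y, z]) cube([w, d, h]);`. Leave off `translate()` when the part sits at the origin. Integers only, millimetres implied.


translate([154, 275, 401]) cube([423, 411, 29]);
translate([154, 275, 0]) cube([36, 36, 401]);
translate([541, 275, 0]) cube([36, 36, 401]);
translate([154, 650, 0]) cube([36, 36, 401]);
translate([541, 650, 0]) cube([36, 36, 401]);
translate([154, 654, 430]) cube([423, 32, 489]);


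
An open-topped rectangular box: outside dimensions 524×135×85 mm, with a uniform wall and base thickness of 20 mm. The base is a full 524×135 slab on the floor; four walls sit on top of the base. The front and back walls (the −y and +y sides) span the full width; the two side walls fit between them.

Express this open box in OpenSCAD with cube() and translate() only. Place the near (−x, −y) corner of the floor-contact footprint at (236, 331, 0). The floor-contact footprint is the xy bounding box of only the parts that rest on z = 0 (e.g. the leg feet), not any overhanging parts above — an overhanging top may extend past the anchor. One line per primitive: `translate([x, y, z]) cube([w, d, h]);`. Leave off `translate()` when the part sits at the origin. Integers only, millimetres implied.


translate([236, 331, 0]) cube([524, 135, 20]);
translate([236, 331, 20]) cube([524, 20, 65]);
translate([236, 446, 20]) cube([524, 20, 65]);
translate([236, 351, 20]) cube([20, 95, 65]);
translate([740, 351, 20]) cube([20, 95, 65]);
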